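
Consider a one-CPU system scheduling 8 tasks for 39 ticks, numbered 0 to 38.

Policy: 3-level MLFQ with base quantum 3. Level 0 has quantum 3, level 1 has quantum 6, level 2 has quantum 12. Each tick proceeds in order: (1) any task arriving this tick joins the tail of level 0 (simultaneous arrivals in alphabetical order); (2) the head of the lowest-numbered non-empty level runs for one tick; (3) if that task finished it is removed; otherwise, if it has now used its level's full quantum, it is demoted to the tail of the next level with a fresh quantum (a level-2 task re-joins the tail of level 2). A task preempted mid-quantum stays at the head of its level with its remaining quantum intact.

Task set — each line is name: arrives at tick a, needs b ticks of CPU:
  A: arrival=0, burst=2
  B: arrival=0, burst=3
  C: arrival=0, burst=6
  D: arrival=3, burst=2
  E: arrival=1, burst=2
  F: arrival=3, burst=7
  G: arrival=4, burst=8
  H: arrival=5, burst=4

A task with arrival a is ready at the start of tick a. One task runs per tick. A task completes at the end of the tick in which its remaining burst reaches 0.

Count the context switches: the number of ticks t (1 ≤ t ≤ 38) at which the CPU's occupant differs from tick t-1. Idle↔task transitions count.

context switches = 12

t=0: L0/L1/L2 = ABC/-/- → run A
t=1: L0/L1/L2 = ABCE/-/- → run A
t=2: L0/L1/L2 = BCE/-/- → run B
t=3: L0/L1/L2 = BCEDF/-/- → run B
t=4: L0/L1/L2 = BCEDFG/-/- → run B
t=5: L0/L1/L2 = CEDFGH/-/- → run C
t=6: L0/L1/L2 = CEDFGH/-/- → run C
t=7: L0/L1/L2 = CEDFGH/-/- → run C
t=8: L0/L1/L2 = EDFGH/C/- → run E
t=9: L0/L1/L2 = EDFGH/C/- → run E
t=10: L0/L1/L2 = DFGH/C/- → run D
t=11: L0/L1/L2 = DFGH/C/- → run D
t=12: L0/L1/L2 = FGH/C/- → run F
t=13: L0/L1/L2 = FGH/C/- → run F
t=14: L0/L1/L2 = FGH/C/- → run F
t=15: L0/L1/L2 = GH/CF/- → run G
t=16: L0/L1/L2 = GH/CF/- → run G
t=17: L0/L1/L2 = GH/CF/- → run G
t=18: L0/L1/L2 = H/CFG/- → run H
t=19: L0/L1/L2 = H/CFG/- → run H
t=20: L0/L1/L2 = H/CFG/- → run H
t=21: L0/L1/L2 = -/CFGH/- → run C
t=22: L0/L1/L2 = -/CFGH/- → run C
t=23: L0/L1/L2 = -/CFGH/- → run C
t=24: L0/L1/L2 = -/FGH/- → run F
t=25: L0/L1/L2 = -/FGH/- → run F
t=26: L0/L1/L2 = -/FGH/- → run F
t=27: L0/L1/L2 = -/FGH/- → run F
t=28: L0/L1/L2 = -/GH/- → run G
t=29: L0/L1/L2 = -/GH/- → run G
t=30: L0/L1/L2 = -/GH/- → run G
t=31: L0/L1/L2 = -/GH/- → run G
t=32: L0/L1/L2 = -/GH/- → run G
t=33: L0/L1/L2 = -/H/- → run H
t=34: (idle)
t=35: (idle)
t=36: (idle)
t=37: (idle)
t=38: (idle)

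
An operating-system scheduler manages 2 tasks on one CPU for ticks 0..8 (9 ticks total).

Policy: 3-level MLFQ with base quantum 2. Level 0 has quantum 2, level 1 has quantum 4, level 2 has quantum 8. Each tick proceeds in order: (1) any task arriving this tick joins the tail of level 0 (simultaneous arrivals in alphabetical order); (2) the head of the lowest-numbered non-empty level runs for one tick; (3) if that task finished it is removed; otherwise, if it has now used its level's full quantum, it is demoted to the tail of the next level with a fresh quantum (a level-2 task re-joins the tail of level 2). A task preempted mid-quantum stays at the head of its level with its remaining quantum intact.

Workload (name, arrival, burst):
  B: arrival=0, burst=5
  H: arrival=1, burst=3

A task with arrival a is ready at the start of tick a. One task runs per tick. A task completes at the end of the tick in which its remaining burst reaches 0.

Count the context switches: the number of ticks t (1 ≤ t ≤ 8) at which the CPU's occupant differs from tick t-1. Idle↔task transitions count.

t=0: L0/L1/L2 = B/-/- → run B
t=1: L0/L1/L2 = BH/-/- → run B
t=2: L0/L1/L2 = H/B/- → run H
t=3: L0/L1/L2 = H/B/- → run H
t=4: L0/L1/L2 = -/BH/- → run B
t=5: L0/L1/L2 = -/BH/- → run B
t=6: L0/L1/L2 = -/BH/- → run B
t=7: L0/L1/L2 = -/H/- → run H
t=8: (idle)

context switches = 4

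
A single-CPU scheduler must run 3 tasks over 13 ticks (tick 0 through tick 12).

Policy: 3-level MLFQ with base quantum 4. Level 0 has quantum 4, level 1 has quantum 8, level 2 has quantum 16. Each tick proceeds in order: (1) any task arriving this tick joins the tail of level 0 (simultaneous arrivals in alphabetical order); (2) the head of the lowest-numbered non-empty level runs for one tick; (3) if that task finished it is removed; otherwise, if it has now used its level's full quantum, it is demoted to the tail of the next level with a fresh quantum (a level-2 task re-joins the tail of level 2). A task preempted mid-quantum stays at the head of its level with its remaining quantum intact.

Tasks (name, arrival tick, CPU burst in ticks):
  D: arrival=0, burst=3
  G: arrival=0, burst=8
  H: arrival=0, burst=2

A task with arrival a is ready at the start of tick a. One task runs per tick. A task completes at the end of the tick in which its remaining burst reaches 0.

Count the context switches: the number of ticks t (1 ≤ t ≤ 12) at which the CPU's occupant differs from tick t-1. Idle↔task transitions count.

context switches = 3

t=0: L0/L1/L2 = DGH/-/- → run D
t=1: L0/L1/L2 = DGH/-/- → run D
t=2: L0/L1/L2 = DGH/-/- → run D
t=3: L0/L1/L2 = GH/-/- → run G
t=4: L0/L1/L2 = GH/-/- → run G
t=5: L0/L1/L2 = GH/-/- → run G
t=6: L0/L1/L2 = GH/-/- → run G
t=7: L0/L1/L2 = H/G/- → run H
t=8: L0/L1/L2 = H/G/- → run H
t=9: L0/L1/L2 = -/G/- → run G
t=10: L0/L1/L2 = -/G/- → run G
t=11: L0/L1/L2 = -/G/- → run G
t=12: L0/L1/L2 = -/G/- → run G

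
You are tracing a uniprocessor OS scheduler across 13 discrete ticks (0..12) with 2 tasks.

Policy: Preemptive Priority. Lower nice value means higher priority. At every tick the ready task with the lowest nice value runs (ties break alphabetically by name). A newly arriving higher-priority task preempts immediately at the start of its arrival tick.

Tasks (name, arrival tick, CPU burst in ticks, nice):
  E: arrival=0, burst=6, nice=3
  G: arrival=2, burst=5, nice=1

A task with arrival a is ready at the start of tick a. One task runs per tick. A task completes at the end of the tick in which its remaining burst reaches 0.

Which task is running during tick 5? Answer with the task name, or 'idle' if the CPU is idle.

running at tick 5 = G

t=0: ready={E} → run E
t=1: ready={E} → run E
t=2: ready={E,G} → run G
t=3: ready={E,G} → run G
t=4: ready={E,G} → run G
t=5: ready={E,G} → run G
t=6: ready={E,G} → run G
t=7: ready={E} → run E
t=8: ready={E} → run E
t=9: ready={E} → run E
t=10: ready={E} → run E
t=11: (idle)
t=12: (idle)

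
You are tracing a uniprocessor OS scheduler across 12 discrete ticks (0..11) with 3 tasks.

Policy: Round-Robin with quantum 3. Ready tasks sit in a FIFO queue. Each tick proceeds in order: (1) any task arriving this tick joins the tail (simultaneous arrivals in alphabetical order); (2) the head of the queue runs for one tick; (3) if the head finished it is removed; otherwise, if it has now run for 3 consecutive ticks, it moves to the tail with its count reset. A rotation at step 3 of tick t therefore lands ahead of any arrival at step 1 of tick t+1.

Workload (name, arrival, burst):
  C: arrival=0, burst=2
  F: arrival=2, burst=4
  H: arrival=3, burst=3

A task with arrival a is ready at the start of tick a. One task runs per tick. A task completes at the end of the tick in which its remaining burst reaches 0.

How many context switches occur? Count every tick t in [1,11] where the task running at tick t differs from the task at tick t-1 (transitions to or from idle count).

t=0: queue=[C] q_used=0 → run C
t=1: queue=[C] q_used=1 → run C
t=2: queue=[F] q_used=0 → run F
t=3: queue=[F,H] q_used=1 → run F
t=4: queue=[F,H] q_used=2 → run F
t=5: queue=[H,F] q_used=0 → run H
t=6: queue=[H,F] q_used=1 → run H
t=7: queue=[H,F] q_used=2 → run H
t=8: queue=[F] q_used=0 → run F
t=9: (idle)
t=10: (idle)
t=11: (idle)

context switches = 4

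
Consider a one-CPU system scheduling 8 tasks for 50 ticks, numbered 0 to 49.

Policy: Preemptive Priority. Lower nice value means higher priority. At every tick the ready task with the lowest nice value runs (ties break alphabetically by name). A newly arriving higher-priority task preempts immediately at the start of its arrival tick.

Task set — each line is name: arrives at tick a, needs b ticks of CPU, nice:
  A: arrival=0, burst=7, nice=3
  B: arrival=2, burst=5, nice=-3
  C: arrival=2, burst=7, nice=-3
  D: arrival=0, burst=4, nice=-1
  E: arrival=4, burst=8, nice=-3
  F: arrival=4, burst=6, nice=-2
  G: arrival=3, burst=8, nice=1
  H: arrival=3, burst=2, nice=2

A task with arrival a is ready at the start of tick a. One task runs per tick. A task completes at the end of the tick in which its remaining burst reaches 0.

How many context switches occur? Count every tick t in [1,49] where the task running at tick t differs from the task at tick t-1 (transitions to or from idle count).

t=0: ready={A,D} → run D
t=1: ready={A,D} → run D
t=2: ready={A,B,C,D} → run B
t=3: ready={A,B,C,D,G,H} → run B
t=4: ready={A,B,C,D,E,F,G,H} → run B
t=5: ready={A,B,C,D,E,F,G,H} → run B
t=6: ready={A,B,C,D,E,F,G,H} → run B
t=7: ready={A,C,D,E,F,G,H} → run C
t=8: ready={A,C,D,E,F,G,H} → run C
t=9: ready={A,C,D,E,F,G,H} → run C
t=10: ready={A,C,D,E,F,G,H} → run C
t=11: ready={A,C,D,E,F,G,H} → run C
t=12: ready={A,C,D,E,F,G,H} → run C
t=13: ready={A,C,D,E,F,G,H} → run C
t=14: ready={A,D,E,F,G,H} → run E
t=15: ready={A,D,E,F,G,H} → run E
t=16: ready={A,D,E,F,G,H} → run E
t=17: ready={A,D,E,F,G,H} → run E
t=18: ready={A,D,E,F,G,H} → run E
t=19: ready={A,D,E,F,G,H} → run E
t=20: ready={A,D,E,F,G,H} → run E
t=21: ready={A,D,E,F,G,H} → run E
t=22: ready={A,D,F,G,H} → run F
t=23: ready={A,D,F,G,H} → run F
t=24: ready={A,D,F,G,H} → run F
t=25: ready={A,D,F,G,H} → run F
t=26: ready={A,D,F,G,H} → run F
t=27: ready={A,D,F,G,H} → run F
t=28: ready={A,D,G,H} → run D
t=29: ready={A,D,G,H} → run D
t=30: ready={A,G,H} → run G
t=31: ready={A,G,H} → run G
t=32: ready={A,G,H} → run G
t=33: ready={A,G,H} → run G
t=34: ready={A,G,H} → run G
t=35: ready={A,G,H} → run G
t=36: ready={A,G,H} → run G
t=37: ready={A,G,H} → run G
t=38: ready={A,H} → run H
t=39: ready={A,H} → run H
t=40: ready={A} → run A
t=41: ready={A} → run A
t=42: ready={A} → run A
t=43: ready={A} → run A
t=44: ready={A} → run A
t=45: ready={A} → run A
t=46: ready={A} → run A
t=47: (idle)
t=48: (idle)
t=49: (idle)

context switches = 9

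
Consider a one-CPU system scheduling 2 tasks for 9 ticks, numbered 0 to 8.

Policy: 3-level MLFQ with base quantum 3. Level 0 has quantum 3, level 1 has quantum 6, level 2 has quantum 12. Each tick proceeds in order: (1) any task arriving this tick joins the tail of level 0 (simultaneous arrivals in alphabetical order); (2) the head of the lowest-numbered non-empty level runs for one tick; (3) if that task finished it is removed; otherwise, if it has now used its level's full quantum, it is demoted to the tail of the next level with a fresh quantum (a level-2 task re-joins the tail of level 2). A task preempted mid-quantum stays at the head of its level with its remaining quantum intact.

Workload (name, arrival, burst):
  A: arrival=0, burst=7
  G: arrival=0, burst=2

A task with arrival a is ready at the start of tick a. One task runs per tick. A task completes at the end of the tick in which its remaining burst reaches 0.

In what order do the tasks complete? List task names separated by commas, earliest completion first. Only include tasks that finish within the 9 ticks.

completion order = G, A

t=0: L0/L1/L2 = AG/-/- → run A
t=1: L0/L1/L2 = AG/-/- → run A
t=2: L0/L1/L2 = AG/-/- → run A
t=3: L0/L1/L2 = G/A/- → run G
t=4: L0/L1/L2 = G/A/- → run G
t=5: L0/L1/L2 = -/A/- → run A
t=6: L0/L1/L2 = -/A/- → run A
t=7: L0/L1/L2 = -/A/- → run A
t=8: L0/L1/L2 = -/A/- → run A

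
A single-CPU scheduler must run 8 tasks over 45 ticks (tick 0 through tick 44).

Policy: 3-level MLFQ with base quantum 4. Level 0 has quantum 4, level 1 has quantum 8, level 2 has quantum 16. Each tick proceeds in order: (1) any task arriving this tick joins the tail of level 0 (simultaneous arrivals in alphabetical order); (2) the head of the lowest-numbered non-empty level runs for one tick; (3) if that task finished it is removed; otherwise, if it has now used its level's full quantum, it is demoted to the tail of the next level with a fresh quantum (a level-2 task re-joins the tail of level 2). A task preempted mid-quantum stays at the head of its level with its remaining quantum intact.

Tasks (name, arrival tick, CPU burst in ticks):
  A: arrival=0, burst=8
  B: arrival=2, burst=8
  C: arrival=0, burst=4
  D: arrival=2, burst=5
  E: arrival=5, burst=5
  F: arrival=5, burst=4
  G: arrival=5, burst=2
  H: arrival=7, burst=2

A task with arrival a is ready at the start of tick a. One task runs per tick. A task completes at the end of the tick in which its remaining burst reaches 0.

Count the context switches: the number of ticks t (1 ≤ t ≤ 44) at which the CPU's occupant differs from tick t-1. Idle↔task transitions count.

context switches = 12

t=0: L0/L1/L2 = AC/-/- → run A
t=1: L0/L1/L2 = AC/-/- → run A
t=2: L0/L1/L2 = ACBD/-/- → run A
t=3: L0/L1/L2 = ACBD/-/- → run A
t=4: L0/L1/L2 = CBD/A/- → run C
t=5: L0/L1/L2 = CBDEFG/A/- → run C
t=6: L0/L1/L2 = CBDEFG/A/- → run C
t=7: L0/L1/L2 = CBDEFGH/A/- → run C
t=8: L0/L1/L2 = BDEFGH/A/- → run B
t=9: L0/L1/L2 = BDEFGH/A/- → run B
t=10: L0/L1/L2 = BDEFGH/A/- → run B
t=11: L0/L1/L2 = BDEFGH/A/- → run B
t=12: L0/L1/L2 = DEFGH/AB/- → run D
t=13: L0/L1/L2 = DEFGH/AB/- → run D
t=14: L0/L1/L2 = DEFGH/AB/- → run D
t=15: L0/L1/L2 = DEFGH/AB/- → run D
t=16: L0/L1/L2 = EFGH/ABD/- → run E
t=17: L0/L1/L2 = EFGH/ABD/- → run E
t=18: L0/L1/L2 = EFGH/ABD/- → run E
t=19: L0/L1/L2 = EFGH/ABD/- → run E
t=20: L0/L1/L2 = FGH/ABDE/- → run F
t=21: L0/L1/L2 = FGH/ABDE/- → run F
t=22: L0/L1/L2 = FGH/ABDE/- → run F
t=23: L0/L1/L2 = FGH/ABDE/- → run F
t=24: L0/L1/L2 = GH/ABDE/- → run G
t=25: L0/L1/L2 = GH/ABDE/- → run G
t=26: L0/L1/L2 = H/ABDE/- → run H
t=27: L0/L1/L2 = H/ABDE/- → run H
t=28: L0/L1/L2 = -/ABDE/- → run A
t=29: L0/L1/L2 = -/ABDE/- → run A
t=30: L0/L1/L2 = -/ABDE/- → run A
t=31: L0/L1/L2 = -/ABDE/- → run A
t=32: L0/L1/L2 = -/BDE/- → run B
t=33: L0/L1/L2 = -/BDE/- → run B
t=34: L0/L1/L2 = -/BDE/- → run B
t=35: L0/L1/L2 = -/BDE/- → run B
t=36: L0/L1/L2 = -/DE/- → run D
t=37: L0/L1/L2 = -/E/- → run E
t=38: (idle)
t=39: (idle)
t=40: (idle)
t=41: (idle)
t=42: (idle)
t=43: (idle)
t=44: (idle)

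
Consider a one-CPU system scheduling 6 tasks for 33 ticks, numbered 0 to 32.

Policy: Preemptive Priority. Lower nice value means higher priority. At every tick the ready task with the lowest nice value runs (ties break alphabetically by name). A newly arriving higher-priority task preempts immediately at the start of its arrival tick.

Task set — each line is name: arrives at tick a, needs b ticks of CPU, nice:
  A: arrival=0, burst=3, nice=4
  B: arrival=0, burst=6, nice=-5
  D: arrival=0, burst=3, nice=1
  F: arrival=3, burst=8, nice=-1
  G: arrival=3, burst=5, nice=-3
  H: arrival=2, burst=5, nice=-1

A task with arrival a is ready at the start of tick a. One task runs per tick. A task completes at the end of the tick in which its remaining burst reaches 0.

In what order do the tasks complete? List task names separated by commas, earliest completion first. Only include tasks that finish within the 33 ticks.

completion order = B, G, F, H, D, A

t=0: ready={A,B,D} → run B
t=1: ready={A,B,D} → run B
t=2: ready={A,B,D,H} → run B
t=3: ready={A,B,D,F,G,H} → run B
t=4: ready={A,B,D,F,G,H} → run B
t=5: ready={A,B,D,F,G,H} → run B
t=6: ready={A,D,F,G,H} → run G
t=7: ready={A,D,F,G,H} → run G
t=8: ready={A,D,F,G,H} → run G
t=9: ready={A,D,F,G,H} → run G
t=10: ready={A,D,F,G,H} → run G
t=11: ready={A,D,F,H} → run F
t=12: ready={A,D,F,H} → run F
t=13: ready={A,D,F,H} → run F
t=14: ready={A,D,F,H} → run F
t=15: ready={A,D,F,H} → run F
t=16: ready={A,D,F,H} → run F
t=17: ready={A,D,F,H} → run F
t=18: ready={A,D,F,H} → run F
t=19: ready={A,D,H} → run H
t=20: ready={A,D,H} → run H
t=21: ready={A,D,H} → run H
t=22: ready={A,D,H} → run H
t=23: ready={A,D,H} → run H
t=24: ready={A,D} → run D
t=25: ready={A,D} → run D
t=26: ready={A,D} → run D
t=27: ready={A} → run A
t=28: ready={A} → run A
t=29: ready={A} → run A
t=30: (idle)
t=31: (idle)
t=32: (idle)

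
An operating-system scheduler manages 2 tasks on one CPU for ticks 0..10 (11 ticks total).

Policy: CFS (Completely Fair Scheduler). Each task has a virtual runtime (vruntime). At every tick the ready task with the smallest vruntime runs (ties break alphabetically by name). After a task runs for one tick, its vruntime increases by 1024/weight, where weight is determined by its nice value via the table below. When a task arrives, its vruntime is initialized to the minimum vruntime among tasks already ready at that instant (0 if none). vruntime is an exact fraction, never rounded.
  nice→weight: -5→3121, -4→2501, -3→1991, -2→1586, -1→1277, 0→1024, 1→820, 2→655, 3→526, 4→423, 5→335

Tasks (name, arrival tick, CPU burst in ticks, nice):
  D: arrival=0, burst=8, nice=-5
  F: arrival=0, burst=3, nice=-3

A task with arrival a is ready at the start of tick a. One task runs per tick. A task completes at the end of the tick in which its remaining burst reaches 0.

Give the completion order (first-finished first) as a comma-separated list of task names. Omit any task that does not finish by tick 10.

t=0: vr[D=0 F=0] → run D
t=1: vr[D=1024/3121 F=0] → run F
t=2: vr[D=1024/3121 F=1024/1991] → run D
t=3: vr[D=2048/3121 F=1024/1991] → run F
t=4: vr[D=2048/3121 F=2048/1991] → run D
t=5: vr[D=3072/3121 F=2048/1991] → run D
t=6: vr[D=4096/3121 F=2048/1991] → run F
t=7: vr[D=4096/3121] → run D
t=8: vr[D=5120/3121] → run D
t=9: vr[D=6144/3121] → run D
t=10: vr[D=7168/3121] → run D

completion order = F, D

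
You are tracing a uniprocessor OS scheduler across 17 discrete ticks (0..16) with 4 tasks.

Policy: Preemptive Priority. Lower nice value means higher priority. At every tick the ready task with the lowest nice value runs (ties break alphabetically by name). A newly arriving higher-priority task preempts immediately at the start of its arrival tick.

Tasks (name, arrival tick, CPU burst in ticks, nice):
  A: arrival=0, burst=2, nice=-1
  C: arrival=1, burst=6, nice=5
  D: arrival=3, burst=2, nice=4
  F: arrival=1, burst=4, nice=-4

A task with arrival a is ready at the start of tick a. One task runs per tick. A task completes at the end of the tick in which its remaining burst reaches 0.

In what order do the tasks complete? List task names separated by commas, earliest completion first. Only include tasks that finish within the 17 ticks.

t=0: ready={A} → run A
t=1: ready={A,C,F} → run F
t=2: ready={A,C,F} → run F
t=3: ready={A,C,D,F} → run F
t=4: ready={A,C,D,F} → run F
t=5: ready={A,C,D} → run A
t=6: ready={C,D} → run D
t=7: ready={C,D} → run D
t=8: ready={C} → run C
t=9: ready={C} → run C
t=10: ready={C} → run C
t=11: ready={C} → run C
t=12: ready={C} → run C
t=13: ready={C} → run C
t=14: (idle)
t=15: (idle)
t=16: (idle)

completion order = F, A, D, C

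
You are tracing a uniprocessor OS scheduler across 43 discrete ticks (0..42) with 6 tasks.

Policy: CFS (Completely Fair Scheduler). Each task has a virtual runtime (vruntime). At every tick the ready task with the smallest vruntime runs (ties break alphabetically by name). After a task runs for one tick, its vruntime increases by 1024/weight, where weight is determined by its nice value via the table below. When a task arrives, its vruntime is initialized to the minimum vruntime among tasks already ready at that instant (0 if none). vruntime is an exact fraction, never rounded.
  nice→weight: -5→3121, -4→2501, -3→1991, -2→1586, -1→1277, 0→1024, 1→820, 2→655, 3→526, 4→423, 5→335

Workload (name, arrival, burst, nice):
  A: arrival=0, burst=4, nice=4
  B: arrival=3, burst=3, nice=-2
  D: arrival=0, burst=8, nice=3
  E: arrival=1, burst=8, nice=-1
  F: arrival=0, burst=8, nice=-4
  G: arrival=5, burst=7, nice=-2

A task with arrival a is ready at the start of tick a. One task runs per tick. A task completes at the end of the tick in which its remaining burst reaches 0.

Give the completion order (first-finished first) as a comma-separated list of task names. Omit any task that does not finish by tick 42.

completion order = B, F, G, E, A, D

t=0: vr[A=0 D=0 F=0] → run A
t=1: vr[A=1024/423 D=0 E=0 F=0] → run D
t=2: vr[A=1024/423 D=512/263 E=0 F=0] → run E
t=3: vr[A=1024/423 B=0 D=512/263 E=1024/1277 F=0] → run B
t=4: vr[A=1024/423 B=512/793 D=512/263 E=1024/1277 F=0] → run F
t=5: vr[A=1024/423 B=512/793 D=512/263 E=1024/1277 F=1024/2501 G=1024/2501] → run F
t=6: vr[A=1024/423 B=512/793 D=512/263 E=1024/1277 F=2048/2501 G=1024/2501] → run G
t=7: vr[A=1024/423 B=512/793 D=512/263 E=1024/1277 F=2048/2501 G=34304/32513] → run B
t=8: vr[A=1024/423 B=1024/793 D=512/263 E=1024/1277 F=2048/2501 G=34304/32513] → run E
t=9: vr[A=1024/423 B=1024/793 D=512/263 E=2048/1277 F=2048/2501 G=34304/32513] → run F
t=10: vr[A=1024/423 B=1024/793 D=512/263 E=2048/1277 F=3072/2501 G=34304/32513] → run G
t=11: vr[A=1024/423 B=1024/793 D=512/263 E=2048/1277 F=3072/2501 G=55296/32513] → run F
t=12: vr[A=1024/423 B=1024/793 D=512/263 E=2048/1277 F=4096/2501 G=55296/32513] → run B
t=13: vr[A=1024/423 D=512/263 E=2048/1277 F=4096/2501 G=55296/32513] → run E
t=14: vr[A=1024/423 D=512/263 E=3072/1277 F=4096/2501 G=55296/32513] → run F
t=15: vr[A=1024/423 D=512/263 E=3072/1277 F=5120/2501 G=55296/32513] → run G
t=16: vr[A=1024/423 D=512/263 E=3072/1277 F=5120/2501 G=76288/32513] → run D
t=17: vr[A=1024/423 D=1024/263 E=3072/1277 F=5120/2501 G=76288/32513] → run F
t=18: vr[A=1024/423 D=1024/263 E=3072/1277 F=6144/2501 G=76288/32513] → run G
t=19: vr[A=1024/423 D=1024/263 E=3072/1277 F=6144/2501 G=97280/32513] → run E
t=20: vr[A=1024/423 D=1024/263 E=4096/1277 F=6144/2501 G=97280/32513] → run A
t=21: vr[A=2048/423 D=1024/263 E=4096/1277 F=6144/2501 G=97280/32513] → run F
t=22: vr[A=2048/423 D=1024/263 E=4096/1277 F=7168/2501 G=97280/32513] → run F
t=23: vr[A=2048/423 D=1024/263 E=4096/1277 G=97280/32513] → run G
t=24: vr[A=2048/423 D=1024/263 E=4096/1277 G=118272/32513] → run E
t=25: vr[A=2048/423 D=1024/263 E=5120/1277 G=118272/32513] → run G
t=26: vr[A=2048/423 D=1024/263 E=5120/1277 G=139264/32513] → run D
t=27: vr[A=2048/423 D=1536/263 E=5120/1277 G=139264/32513] → run E
t=28: vr[A=2048/423 D=1536/263 E=6144/1277 G=139264/32513] → run G
t=29: vr[A=2048/423 D=1536/263 E=6144/1277] → run E
t=30: vr[A=2048/423 D=1536/263 E=7168/1277] → run A
t=31: vr[A=1024/141 D=1536/263 E=7168/1277] → run E
t=32: vr[A=1024/141 D=1536/263] → run D
t=33: vr[A=1024/141 D=2048/263] → run A
t=34: vr[D=2048/263] → run D
t=35: vr[D=2560/263] → run D
t=36: vr[D=3072/263] → run D
t=37: vr[D=3584/263] → run D
t=38: (idle)
t=39: (idle)
t=40: (idle)
t=41: (idle)
t=42: (idle)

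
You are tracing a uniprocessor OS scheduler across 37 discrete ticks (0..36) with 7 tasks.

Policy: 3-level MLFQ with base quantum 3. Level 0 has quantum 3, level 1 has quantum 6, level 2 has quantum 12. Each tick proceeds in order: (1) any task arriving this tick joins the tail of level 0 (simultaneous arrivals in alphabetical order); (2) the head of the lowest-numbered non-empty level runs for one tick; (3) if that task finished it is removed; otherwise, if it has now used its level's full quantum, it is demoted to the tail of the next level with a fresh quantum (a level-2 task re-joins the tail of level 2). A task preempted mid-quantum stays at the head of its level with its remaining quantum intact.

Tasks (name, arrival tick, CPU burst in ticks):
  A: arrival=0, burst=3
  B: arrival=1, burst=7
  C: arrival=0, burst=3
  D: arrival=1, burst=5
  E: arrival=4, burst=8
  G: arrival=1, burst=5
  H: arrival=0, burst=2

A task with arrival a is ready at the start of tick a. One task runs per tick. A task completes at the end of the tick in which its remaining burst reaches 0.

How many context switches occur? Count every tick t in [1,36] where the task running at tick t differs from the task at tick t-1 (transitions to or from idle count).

t=0: L0/L1/L2 = ACH/-/- → run A
t=1: L0/L1/L2 = ACHBDG/-/- → run A
t=2: L0/L1/L2 = ACHBDG/-/- → run A
t=3: L0/L1/L2 = CHBDG/-/- → run C
t=4: L0/L1/L2 = CHBDGE/-/- → run C
t=5: L0/L1/L2 = CHBDGE/-/- → run C
t=6: L0/L1/L2 = HBDGE/-/- → run H
t=7: L0/L1/L2 = HBDGE/-/- → run H
t=8: L0/L1/L2 = BDGE/-/- → run B
t=9: L0/L1/L2 = BDGE/-/- → run B
t=10: L0/L1/L2 = BDGE/-/- → run B
t=11: L0/L1/L2 = DGE/B/- → run D
t=12: L0/L1/L2 = DGE/B/- → run D
t=13: L0/L1/L2 = DGE/B/- → run D
t=14: L0/L1/L2 = GE/BD/- → run G
t=15: L0/L1/L2 = GE/BD/- → run G
t=16: L0/L1/L2 = GE/BD/- → run G
t=17: L0/L1/L2 = E/BDG/- → run E
t=18: L0/L1/L2 = E/BDG/- → run E
t=19: L0/L1/L2 = E/BDG/- → run E
t=20: L0/L1/L2 = -/BDGE/- → run B
t=21: L0/L1/L2 = -/BDGE/- → run B
t=22: L0/L1/L2 = -/BDGE/- → run B
t=23: L0/L1/L2 = -/BDGE/- → run B
t=24: L0/L1/L2 = -/DGE/- → run D
t=25: L0/L1/L2 = -/DGE/- → run D
t=26: L0/L1/L2 = -/GE/- → run G
t=27: L0/L1/L2 = -/GE/- → run G
t=28: L0/L1/L2 = -/E/- → run E
t=29: L0/L1/L2 = -/E/- → run E
t=30: L0/L1/L2 = -/E/- → run E
t=31: L0/L1/L2 = -/E/- → run E
t=32: L0/L1/L2 = -/E/- → run E
t=33: (idle)
t=34: (idle)
t=35: (idle)
t=36: (idle)

context switches = 11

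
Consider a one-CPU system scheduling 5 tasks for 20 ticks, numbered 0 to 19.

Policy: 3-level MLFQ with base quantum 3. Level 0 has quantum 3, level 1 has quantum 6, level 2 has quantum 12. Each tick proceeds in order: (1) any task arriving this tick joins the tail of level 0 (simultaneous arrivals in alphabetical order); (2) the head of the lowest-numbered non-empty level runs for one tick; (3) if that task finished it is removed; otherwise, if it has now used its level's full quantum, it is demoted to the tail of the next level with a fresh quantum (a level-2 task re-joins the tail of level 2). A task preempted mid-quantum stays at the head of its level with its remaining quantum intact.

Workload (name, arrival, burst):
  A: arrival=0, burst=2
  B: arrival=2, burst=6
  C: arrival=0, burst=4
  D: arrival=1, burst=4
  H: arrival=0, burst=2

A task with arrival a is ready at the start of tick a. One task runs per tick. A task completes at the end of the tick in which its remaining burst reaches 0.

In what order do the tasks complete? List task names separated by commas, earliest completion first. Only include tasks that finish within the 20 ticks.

completion order = A, H, C, D, B

t=0: L0/L1/L2 = ACH/-/- → run A
t=1: L0/L1/L2 = ACHD/-/- → run A
t=2: L0/L1/L2 = CHDB/-/- → run C
t=3: L0/L1/L2 = CHDB/-/- → run C
t=4: L0/L1/L2 = CHDB/-/- → run C
t=5: L0/L1/L2 = HDB/C/- → run H
t=6: L0/L1/L2 = HDB/C/- → run H
t=7: L0/L1/L2 = DB/C/- → run D
t=8: L0/L1/L2 = DB/C/- → run D
t=9: L0/L1/L2 = DB/C/- → run D
t=10: L0/L1/L2 = B/CD/- → run B
t=11: L0/L1/L2 = B/CD/- → run B
t=12: L0/L1/L2 = B/CD/- → run B
t=13: L0/L1/L2 = -/CDB/- → run C
t=14: L0/L1/L2 = -/DB/- → run D
t=15: L0/L1/L2 = -/B/- → run B
t=16: L0/L1/L2 = -/B/- → run B
t=17: L0/L1/L2 = -/B/- → run B
t=18: (idle)
t=19: (idle)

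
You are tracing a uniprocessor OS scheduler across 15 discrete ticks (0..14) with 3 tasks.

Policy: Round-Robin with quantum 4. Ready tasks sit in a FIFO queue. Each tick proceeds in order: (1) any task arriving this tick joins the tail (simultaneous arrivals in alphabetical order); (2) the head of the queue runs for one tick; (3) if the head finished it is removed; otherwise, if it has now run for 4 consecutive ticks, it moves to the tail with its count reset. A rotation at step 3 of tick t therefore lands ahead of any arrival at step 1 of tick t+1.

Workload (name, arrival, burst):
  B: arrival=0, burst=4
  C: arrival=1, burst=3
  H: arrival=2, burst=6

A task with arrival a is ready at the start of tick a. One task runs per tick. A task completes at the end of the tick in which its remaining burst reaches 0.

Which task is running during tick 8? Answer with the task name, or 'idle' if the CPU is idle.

t=0: queue=[B] q_used=0 → run B
t=1: queue=[B,C] q_used=1 → run B
t=2: queue=[B,C,H] q_used=2 → run B
t=3: queue=[B,C,H] q_used=3 → run B
t=4: queue=[C,H] q_used=0 → run C
t=5: queue=[C,H] q_used=1 → run C
t=6: queue=[C,H] q_used=2 → run C
t=7: queue=[H] q_used=0 → run H
t=8: queue=[H] q_used=1 → run H
t=9: queue=[H] q_used=2 → run H
t=10: queue=[H] q_used=3 → run H
t=11: queue=[H] q_used=0 → run H
t=12: queue=[H] q_used=1 → run H
t=13: (idle)
t=14: (idle)

running at tick 8 = H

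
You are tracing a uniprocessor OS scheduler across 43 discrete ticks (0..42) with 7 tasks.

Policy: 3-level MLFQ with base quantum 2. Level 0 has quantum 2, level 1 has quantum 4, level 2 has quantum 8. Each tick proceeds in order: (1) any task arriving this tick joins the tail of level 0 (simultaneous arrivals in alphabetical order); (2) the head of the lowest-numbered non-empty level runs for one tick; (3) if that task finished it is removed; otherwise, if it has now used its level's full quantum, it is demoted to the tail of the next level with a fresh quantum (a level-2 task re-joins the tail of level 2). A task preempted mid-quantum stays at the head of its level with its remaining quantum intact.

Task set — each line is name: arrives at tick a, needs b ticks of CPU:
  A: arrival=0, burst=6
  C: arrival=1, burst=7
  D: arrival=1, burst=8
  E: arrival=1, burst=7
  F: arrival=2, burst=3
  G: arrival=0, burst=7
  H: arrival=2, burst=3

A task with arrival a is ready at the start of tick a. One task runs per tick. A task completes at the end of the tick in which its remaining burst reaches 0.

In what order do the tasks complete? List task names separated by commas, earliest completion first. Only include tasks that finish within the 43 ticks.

completion order = A, F, H, G, C, D, E

t=0: L0/L1/L2 = AG/-/- → run A
t=1: L0/L1/L2 = AGCDE/-/- → run A
t=2: L0/L1/L2 = GCDEFH/A/- → run G
t=3: L0/L1/L2 = GCDEFH/A/- → run G
t=4: L0/L1/L2 = CDEFH/AG/- → run C
t=5: L0/L1/L2 = CDEFH/AG/- → run C
t=6: L0/L1/L2 = DEFH/AGC/- → run D
t=7: L0/L1/L2 = DEFH/AGC/- → run D
t=8: L0/L1/L2 = EFH/AGCD/- → run E
t=9: L0/L1/L2 = EFH/AGCD/- → run E
t=10: L0/L1/L2 = FH/AGCDE/- → run F
t=11: L0/L1/L2 = FH/AGCDE/- → run F
t=12: L0/L1/L2 = H/AGCDEF/- → run H
t=13: L0/L1/L2 = H/AGCDEF/- → run H
t=14: L0/L1/L2 = -/AGCDEFH/- → run A
t=15: L0/L1/L2 = -/AGCDEFH/- → run A
t=16: L0/L1/L2 = -/AGCDEFH/- → run A
t=17: L0/L1/L2 = -/AGCDEFH/- → run A
t=18: L0/L1/L2 = -/GCDEFH/- → run G
t=19: L0/L1/L2 = -/GCDEFH/- → run G
t=20: L0/L1/L2 = -/GCDEFH/- → run G
t=21: L0/L1/L2 = -/GCDEFH/- → run G
t=22: L0/L1/L2 = -/CDEFH/G → run C
t=23: L0/L1/L2 = -/CDEFH/G → run C
t=24: L0/L1/L2 = -/CDEFH/G → run C
t=25: L0/L1/L2 = -/CDEFH/G → run C
t=26: L0/L1/L2 = -/DEFH/GC → run D
t=27: L0/L1/L2 = -/DEFH/GC → run D
t=28: L0/L1/L2 = -/DEFH/GC → run D
t=29: L0/L1/L2 = -/DEFH/GC → run D
t=30: L0/L1/L2 = -/EFH/GCD → run E
t=31: L0/L1/L2 = -/EFH/GCD → run E
t=32: L0/L1/L2 = -/EFH/GCD → run E
t=33: L0/L1/L2 = -/EFH/GCD → run E
t=34: L0/L1/L2 = -/FH/GCDE → run F
t=35: L0/L1/L2 = -/H/GCDE → run H
t=36: L0/L1/L2 = -/-/GCDE → run G
t=37: L0/L1/L2 = -/-/CDE → run C
t=38: L0/L1/L2 = -/-/DE → run D
t=39: L0/L1/L2 = -/-/DE → run D
t=40: L0/L1/L2 = -/-/E → run E
t=41: (idle)
t=42: (idle)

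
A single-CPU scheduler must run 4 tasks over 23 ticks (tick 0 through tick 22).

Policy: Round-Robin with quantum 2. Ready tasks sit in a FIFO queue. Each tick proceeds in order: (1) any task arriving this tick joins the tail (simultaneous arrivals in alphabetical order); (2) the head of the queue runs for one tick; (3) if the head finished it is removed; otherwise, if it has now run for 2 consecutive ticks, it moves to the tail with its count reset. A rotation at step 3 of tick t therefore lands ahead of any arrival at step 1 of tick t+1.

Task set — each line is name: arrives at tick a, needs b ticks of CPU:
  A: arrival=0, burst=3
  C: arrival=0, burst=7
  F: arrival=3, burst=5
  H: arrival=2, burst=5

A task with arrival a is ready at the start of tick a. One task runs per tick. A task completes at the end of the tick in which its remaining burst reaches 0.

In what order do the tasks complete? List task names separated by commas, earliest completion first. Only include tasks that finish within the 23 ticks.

t=0: queue=[A,C] q_used=0 → run A
t=1: queue=[A,C] q_used=1 → run A
t=2: queue=[C,A,H] q_used=0 → run C
t=3: queue=[C,A,H,F] q_used=1 → run C
t=4: queue=[A,H,F,C] q_used=0 → run A
t=5: queue=[H,F,C] q_used=0 → run H
t=6: queue=[H,F,C] q_used=1 → run H
t=7: queue=[F,C,H] q_used=0 → run F
t=8: queue=[F,C,H] q_used=1 → run F
t=9: queue=[C,H,F] q_used=0 → run C
t=10: queue=[C,H,F] q_used=1 → run C
t=11: queue=[H,F,C] q_used=0 → run H
t=12: queue=[H,F,C] q_used=1 → run H
t=13: queue=[F,C,H] q_used=0 → run F
t=14: queue=[F,C,H] q_used=1 → run F
t=15: queue=[C,H,F] q_used=0 → run C
t=16: queue=[C,H,F] q_used=1 → run C
t=17: queue=[H,F,C] q_used=0 → run H
t=18: queue=[F,C] q_used=0 → run F
t=19: queue=[C] q_used=0 → run C
t=20: (idle)
t=21: (idle)
t=22: (idle)

completion order = A, H, F, C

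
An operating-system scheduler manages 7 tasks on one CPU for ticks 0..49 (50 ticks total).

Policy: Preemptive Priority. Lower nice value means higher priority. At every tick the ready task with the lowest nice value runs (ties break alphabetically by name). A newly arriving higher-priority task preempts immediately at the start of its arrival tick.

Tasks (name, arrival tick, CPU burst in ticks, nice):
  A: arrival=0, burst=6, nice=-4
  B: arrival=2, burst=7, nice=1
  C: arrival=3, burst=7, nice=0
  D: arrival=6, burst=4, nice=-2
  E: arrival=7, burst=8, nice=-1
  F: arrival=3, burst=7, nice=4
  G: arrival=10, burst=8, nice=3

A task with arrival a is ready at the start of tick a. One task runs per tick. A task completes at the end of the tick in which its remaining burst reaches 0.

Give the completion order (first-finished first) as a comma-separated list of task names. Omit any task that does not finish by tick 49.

t=0: ready={A} → run A
t=1: ready={A} → run A
t=2: ready={A,B} → run A
t=3: ready={A,B,C,F} → run A
t=4: ready={A,B,C,F} → run A
t=5: ready={A,B,C,F} → run A
t=6: ready={B,C,D,F} → run D
t=7: ready={B,C,D,E,F} → run D
t=8: ready={B,C,D,E,F} → run D
t=9: ready={B,C,D,E,F} → run D
t=10: ready={B,C,E,F,G} → run E
t=11: ready={B,C,E,F,G} → run E
t=12: ready={B,C,E,F,G} → run E
t=13: ready={B,C,E,F,G} → run E
t=14: ready={B,C,E,F,G} → run E
t=15: ready={B,C,E,F,G} → run E
t=16: ready={B,C,E,F,G} → run E
t=17: ready={B,C,E,F,G} → run E
t=18: ready={B,C,F,G} → run C
t=19: ready={B,C,F,G} → run C
t=20: ready={B,C,F,G} → run C
t=21: ready={B,C,F,G} → run C
t=22: ready={B,C,F,G} → run C
t=23: ready={B,C,F,G} → run C
t=24: ready={B,C,F,G} → run C
t=25: ready={B,F,G} → run B
t=26: ready={B,F,G} → run B
t=27: ready={B,F,G} → run B
t=28: ready={B,F,G} → run B
t=29: ready={B,F,G} → run B
t=30: ready={B,F,G} → run B
t=31: ready={B,F,G} → run B
t=32: ready={F,G} → run G
t=33: ready={F,G} → run G
t=34: ready={F,G} → run G
t=35: ready={F,G} → run G
t=36: ready={F,G} → run G
t=37: ready={F,G} → run G
t=38: ready={F,G} → run G
t=39: ready={F,G} → run G
t=40: ready={F} → run F
t=41: ready={F} → run F
t=42: ready={F} → run F
t=43: ready={F} → run F
t=44: ready={F} → run F
t=45: ready={F} → run F
t=46: ready={F} → run F
t=47: (idle)
t=48: (idle)
t=49: (idle)

completion order = A, D, E, C, B, G, F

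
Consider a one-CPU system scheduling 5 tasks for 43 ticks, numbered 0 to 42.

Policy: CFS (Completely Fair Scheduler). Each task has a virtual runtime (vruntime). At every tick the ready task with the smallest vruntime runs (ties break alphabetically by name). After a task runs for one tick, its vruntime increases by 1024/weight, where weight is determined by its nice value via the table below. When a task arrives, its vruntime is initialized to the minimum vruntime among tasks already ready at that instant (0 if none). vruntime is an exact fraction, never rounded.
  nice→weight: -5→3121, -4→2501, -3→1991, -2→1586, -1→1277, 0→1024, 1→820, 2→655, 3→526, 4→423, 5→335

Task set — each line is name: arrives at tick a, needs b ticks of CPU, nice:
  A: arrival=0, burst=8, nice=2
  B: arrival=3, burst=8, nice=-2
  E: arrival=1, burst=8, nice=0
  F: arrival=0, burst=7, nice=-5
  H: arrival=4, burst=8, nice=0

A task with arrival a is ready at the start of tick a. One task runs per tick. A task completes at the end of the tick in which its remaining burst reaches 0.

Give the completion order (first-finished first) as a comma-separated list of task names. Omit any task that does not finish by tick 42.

t=0: vr[A=0 F=0] → run A
t=1: vr[A=1024/655 E=0 F=0] → run E
t=2: vr[A=1024/655 E=1 F=0] → run F
t=3: vr[A=1024/655 B=1024/3121 E=1 F=1024/3121] → run B
t=4: vr[A=1024/655 B=2409984/2474953 E=1 F=1024/3121 H=1024/3121] → run F
t=5: vr[A=1024/655 B=2409984/2474953 E=1 F=2048/3121 H=1024/3121] → run H
t=6: vr[A=1024/655 B=2409984/2474953 E=1 F=2048/3121 H=4145/3121] → run F
t=7: vr[A=1024/655 B=2409984/2474953 E=1 F=3072/3121 H=4145/3121] → run B
t=8: vr[A=1024/655 B=4007936/2474953 E=1 F=3072/3121 H=4145/3121] → run F
t=9: vr[A=1024/655 B=4007936/2474953 E=1 F=4096/3121 H=4145/3121] → run E
t=10: vr[A=1024/655 B=4007936/2474953 E=2 F=4096/3121 H=4145/3121] → run F
t=11: vr[A=1024/655 B=4007936/2474953 E=2 F=5120/3121 H=4145/3121] → run H
t=12: vr[A=1024/655 B=4007936/2474953 E=2 F=5120/3121 H=7266/3121] → run A
t=13: vr[A=2048/655 B=4007936/2474953 E=2 F=5120/3121 H=7266/3121] → run B
t=14: vr[A=2048/655 B=5605888/2474953 E=2 F=5120/3121 H=7266/3121] → run F
t=15: vr[A=2048/655 B=5605888/2474953 E=2 F=6144/3121 H=7266/3121] → run F
t=16: vr[A=2048/655 B=5605888/2474953 E=2 H=7266/3121] → run E
t=17: vr[A=2048/655 B=5605888/2474953 E=3 H=7266/3121] → run B
t=18: vr[A=2048/655 B=7203840/2474953 E=3 H=7266/3121] → run H
t=19: vr[A=2048/655 B=7203840/2474953 E=3 H=10387/3121] → run B
t=20: vr[A=2048/655 B=8801792/2474953 E=3 H=10387/3121] → run E
t=21: vr[A=2048/655 B=8801792/2474953 E=4 H=10387/3121] → run A
t=22: vr[A=3072/655 B=8801792/2474953 E=4 H=10387/3121] → run H
t=23: vr[A=3072/655 B=8801792/2474953 E=4 H=13508/3121] → run B
t=24: vr[A=3072/655 B=10399744/2474953 E=4 H=13508/3121] → run E
t=25: vr[A=3072/655 B=10399744/2474953 E=5 H=13508/3121] → run B
t=26: vr[A=3072/655 B=11997696/2474953 E=5 H=13508/3121] → run H
t=27: vr[A=3072/655 B=11997696/2474953 E=5 H=16629/3121] → run A
t=28: vr[A=4096/655 B=11997696/2474953 E=5 H=16629/3121] → run B
t=29: vr[A=4096/655 E=5 H=16629/3121] → run E
t=30: vr[A=4096/655 E=6 H=16629/3121] → run H
t=31: vr[A=4096/655 E=6 H=19750/3121] → run E
t=32: vr[A=4096/655 E=7 H=19750/3121] → run A
t=33: vr[A=1024/131 E=7 H=19750/3121] → run H
t=34: vr[A=1024/131 E=7 H=22871/3121] → run E
t=35: vr[A=1024/131 H=22871/3121] → run H
t=36: vr[A=1024/131] → run A
t=37: vr[A=6144/655] → run A
t=38: vr[A=7168/655] → run A
t=39: (idle)
t=40: (idle)
t=41: (idle)
t=42: (idle)

completion order = F, B, E, H, A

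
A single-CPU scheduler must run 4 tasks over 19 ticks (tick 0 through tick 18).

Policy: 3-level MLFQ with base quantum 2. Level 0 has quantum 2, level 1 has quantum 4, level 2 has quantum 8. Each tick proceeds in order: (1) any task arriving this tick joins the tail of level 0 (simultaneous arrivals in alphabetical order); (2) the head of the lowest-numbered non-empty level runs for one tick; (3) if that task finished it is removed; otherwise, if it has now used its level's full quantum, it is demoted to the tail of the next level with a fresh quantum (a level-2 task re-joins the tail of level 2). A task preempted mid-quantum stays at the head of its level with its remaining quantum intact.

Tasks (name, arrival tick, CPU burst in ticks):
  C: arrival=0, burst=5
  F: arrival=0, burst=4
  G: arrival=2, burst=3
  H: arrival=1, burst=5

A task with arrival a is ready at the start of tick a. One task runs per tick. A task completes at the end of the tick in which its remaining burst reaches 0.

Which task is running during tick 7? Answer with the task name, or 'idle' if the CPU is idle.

t=0: L0/L1/L2 = CF/-/- → run C
t=1: L0/L1/L2 = CFH/-/- → run C
t=2: L0/L1/L2 = FHG/C/- → run F
t=3: L0/L1/L2 = FHG/C/- → run F
t=4: L0/L1/L2 = HG/CF/- → run H
t=5: L0/L1/L2 = HG/CF/- → run H
t=6: L0/L1/L2 = G/CFH/- → run G
t=7: L0/L1/L2 = G/CFH/- → run G
t=8: L0/L1/L2 = -/CFHG/- → run C
t=9: L0/L1/L2 = -/CFHG/- → run C
t=10: L0/L1/L2 = -/CFHG/- → run C
t=11: L0/L1/L2 = -/FHG/- → run F
t=12: L0/L1/L2 = -/FHG/- → run F
t=13: L0/L1/L2 = -/HG/- → run H
t=14: L0/L1/L2 = -/HG/- → run H
t=15: L0/L1/L2 = -/HG/- → run H
t=16: L0/L1/L2 = -/G/- → run G
t=17: (idle)
t=18: (idle)

running at tick 7 = G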